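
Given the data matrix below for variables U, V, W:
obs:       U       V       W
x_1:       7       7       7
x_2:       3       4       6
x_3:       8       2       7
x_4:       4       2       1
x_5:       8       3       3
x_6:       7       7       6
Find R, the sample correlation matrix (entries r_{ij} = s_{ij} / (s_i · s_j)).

Step 1 — column means:
  mean(U) = (7 + 3 + 8 + 4 + 8 + 7) / 6 = 37/6 = 6.1667
  mean(V) = (7 + 4 + 2 + 2 + 3 + 7) / 6 = 25/6 = 4.1667
  mean(W) = (7 + 6 + 7 + 1 + 3 + 6) / 6 = 30/6 = 5

Step 2 — sample variances and covariances s[i,j] = (1/(n-1)) · Σ_k (x_{k,i} - mean_i) · (x_{k,j} - mean_j), with n-1 = 5:
  s[U,U] = ((0.8333)·(0.8333) + (-3.1667)·(-3.1667) + (1.8333)·(1.8333) + (-2.1667)·(-2.1667) + (1.8333)·(1.8333) + (0.8333)·(0.8333)) / 5 = 22.8333/5 = 4.5667
  s[U,V] = ((0.8333)·(2.8333) + (-3.1667)·(-0.1667) + (1.8333)·(-2.1667) + (-2.1667)·(-2.1667) + (1.8333)·(-1.1667) + (0.8333)·(2.8333)) / 5 = 3.8333/5 = 0.7667
  s[U,W] = ((0.8333)·(2) + (-3.1667)·(1) + (1.8333)·(2) + (-2.1667)·(-4) + (1.8333)·(-2) + (0.8333)·(1)) / 5 = 8/5 = 1.6
  s[V,V] = ((2.8333)·(2.8333) + (-0.1667)·(-0.1667) + (-2.1667)·(-2.1667) + (-2.1667)·(-2.1667) + (-1.1667)·(-1.1667) + (2.8333)·(2.8333)) / 5 = 26.8333/5 = 5.3667
  s[V,W] = ((2.8333)·(2) + (-0.1667)·(1) + (-2.1667)·(2) + (-2.1667)·(-4) + (-1.1667)·(-2) + (2.8333)·(1)) / 5 = 15/5 = 3
  s[W,W] = ((2)·(2) + (1)·(1) + (2)·(2) + (-4)·(-4) + (-2)·(-2) + (1)·(1)) / 5 = 30/5 = 6
  Sample standard deviations s_i = √(s[i,i]):
  s(U) = √(4.5667) = 2.137
  s(V) = √(5.3667) = 2.3166
  s(W) = √(6) = 2.4495

Step 3 — r_{ij} = s_{ij} / (s_i · s_j):
  r[U,U] = 1 (diagonal).
  r[U,V] = 0.7667 / (2.137 · 2.3166) = 0.7667 / 4.9505 = 0.1549
  r[U,W] = 1.6 / (2.137 · 2.4495) = 1.6 / 5.2345 = 0.3057
  r[V,V] = 1 (diagonal).
  r[V,W] = 3 / (2.3166 · 2.4495) = 3 / 5.6745 = 0.5287
  r[W,W] = 1 (diagonal).

R is symmetric with unit diagonal. Assembling:

R = [[1, 0.1549, 0.3057],
 [0.1549, 1, 0.5287],
 [0.3057, 0.5287, 1]]


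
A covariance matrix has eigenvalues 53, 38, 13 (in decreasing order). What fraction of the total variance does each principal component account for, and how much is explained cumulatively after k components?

Step 1 — total variance = trace(Sigma) = Σ λ_i = 53 + 38 + 13 = 104.

Step 2 — fraction explained by component i = λ_i / Σ λ:
  PC1: 53/104 = 0.5096
  PC2: 38/104 = 0.3654
  PC3: 13/104 = 0.125

Step 3 — cumulative fraction after k components = (λ_1 + ... + λ_k) / Σ λ:
  k = 1: 53/104 = 0.5096
  k = 2: (53 + 38)/104 = 91/104 = 0.875
  k = 3: (53 + 38 + 13)/104 = 104/104 = 1

Summary (fraction, with percent):

explained: PC1 0.5096 (50.96%), PC2 0.3654 (36.54%), PC3 0.125 (12.5%);  cumulative: 0.5096, 0.875, 1


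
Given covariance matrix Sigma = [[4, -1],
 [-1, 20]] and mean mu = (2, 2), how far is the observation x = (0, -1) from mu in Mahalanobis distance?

Step 1 — centre the observation: (x - mu) = (-2, -3).

Step 2 — invert Sigma. det(Sigma) = 4·20 - (-1)² = 79.
  Sigma^{-1} = (1/det) · [[d, -b], [-b, a]] = [[0.2532, 0.0127],
 [0.0127, 0.0506]].

Step 3 — form the quadratic (x - mu)^T · Sigma^{-1} · (x - mu):
  Sigma^{-1} · (x - mu) = (-0.5443, -0.1772).
  (x - mu)^T · [Sigma^{-1} · (x - mu)] = (-2)·(-0.5443) + (-3)·(-0.1772) = 1.6203.

Step 4 — take square root: d = √(1.6203) ≈ 1.2729.

d(x, mu) = √(1.6203) ≈ 1.2729


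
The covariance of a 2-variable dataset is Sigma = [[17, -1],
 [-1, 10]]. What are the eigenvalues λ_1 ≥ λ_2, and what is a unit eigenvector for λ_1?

Step 1 — characteristic polynomial of 2×2 Sigma:
  det(Sigma - λI) = λ² - trace · λ + det = 0.
  trace = 17 + 10 = 27, det = 17·10 - (-1)² = 169.
Step 2 — discriminant:
  Δ = trace² - 4·det = 729 - 676 = 53.
Step 3 — eigenvalues:
  λ = (trace ± √Δ)/2 = (27 ± 7.2801)/2,
  λ_1 = 17.1401,  λ_2 = 9.8599.

Step 4 — unit eigenvector for λ_1: solve (Sigma - λ_1 I)v = 0. First row:
  (17 - 17.1401)·v_x + (-1)·v_y = 0, i.e. (-0.1401)·v_x + (-1)·v_y = 0,
  so v ∝ (b, λ_1 - a) = (-1, 0.1401); multiply by -1 so the first entry is positive: u = (1, -0.1401).
  ||u|| = √((1)² + (-0.1401)²) = √(1.0196) ≈ 1.0098,
  v_1 = u/||u|| ≈ (0.9903, -0.1387) (||v_1|| = 1).

λ_1 = 17.1401,  λ_2 = 9.8599;  v_1 ≈ (0.9903, -0.1387)


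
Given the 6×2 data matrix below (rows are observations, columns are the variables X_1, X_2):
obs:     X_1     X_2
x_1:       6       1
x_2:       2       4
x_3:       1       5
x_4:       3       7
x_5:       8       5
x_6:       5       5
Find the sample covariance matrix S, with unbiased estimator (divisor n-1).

Step 1 — column means:
  mean(X_1) = (6 + 2 + 1 + 3 + 8 + 5) / 6 = 25/6 = 4.1667
  mean(X_2) = (1 + 4 + 5 + 7 + 5 + 5) / 6 = 27/6 = 4.5

Step 2 — sample covariance S[i,j] = (1/(n-1)) · Σ_k (x_{k,i} - mean_i) · (x_{k,j} - mean_j), with n-1 = 5.
  S[X_1,X_1] = ((1.8333)·(1.8333) + (-2.1667)·(-2.1667) + (-3.1667)·(-3.1667) + (-1.1667)·(-1.1667) + (3.8333)·(3.8333) + (0.8333)·(0.8333)) / 5 = 34.8333/5 = 6.9667
  S[X_1,X_2] = ((1.8333)·(-3.5) + (-2.1667)·(-0.5) + (-3.1667)·(0.5) + (-1.1667)·(2.5) + (3.8333)·(0.5) + (0.8333)·(0.5)) / 5 = -7.5/5 = -1.5
  S[X_2,X_2] = ((-3.5)·(-3.5) + (-0.5)·(-0.5) + (0.5)·(0.5) + (2.5)·(2.5) + (0.5)·(0.5) + (0.5)·(0.5)) / 5 = 19.5/5 = 3.9

S is symmetric (S[j,i] = S[i,j]). Assembling:

S = [[6.9667, -1.5],
 [-1.5, 3.9]]


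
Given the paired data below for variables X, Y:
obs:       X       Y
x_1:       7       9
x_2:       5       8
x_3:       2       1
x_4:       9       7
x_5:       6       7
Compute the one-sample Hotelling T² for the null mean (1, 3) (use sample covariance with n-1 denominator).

Step 1 — sample mean vector:
  mean(X) = (7 + 5 + 2 + 9 + 6) / 5 = 29/5 = 5.8
  mean(Y) = (9 + 8 + 1 + 7 + 7) / 5 = 32/5 = 6.4
  x̄ = (5.8, 6.4),  deviation x̄ - mu_0 = (5.8, 6.4) - (1, 3) = (4.8, 3.4).

Step 2 — sample covariance matrix, S[i,j] = (1/(n-1)) · Σ_k (x_{k,i} - mean_i) · (x_{k,j} - mean_j), divisor n-1 = 4:
  S[X,X] = ((1.2)·(1.2) + (-0.8)·(-0.8) + (-3.8)·(-3.8) + (3.2)·(3.2) + (0.2)·(0.2)) / 4 = 26.8/4 = 6.7
  S[X,Y] = ((1.2)·(2.6) + (-0.8)·(1.6) + (-3.8)·(-5.4) + (3.2)·(0.6) + (0.2)·(0.6)) / 4 = 24.4/4 = 6.1
  S[Y,Y] = ((2.6)·(2.6) + (1.6)·(1.6) + (-5.4)·(-5.4) + (0.6)·(0.6) + (0.6)·(0.6)) / 4 = 39.2/4 = 9.8
  S = [[6.7, 6.1],
 [6.1, 9.8]].

Step 3 — invert S. det(S) = 6.7·9.8 - (6.1)² = 28.45.
  S^{-1} = (1/det) · [[d, -b], [-b, a]] = [[0.3445, -0.2144],
 [-0.2144, 0.2355]].

Step 4 — quadratic form (x̄ - mu_0)^T · S^{-1} · (x̄ - mu_0):
  S^{-1} · (x̄ - mu_0) = (0.9244, -0.2285),
  (x̄ - mu_0)^T · [...] = (4.8)·(0.9244) + (3.4)·(-0.2285) = 3.6605.

Step 5 — scale by n: T² = 5 · 3.6605 = 18.3023.

T² ≈ 18.3023


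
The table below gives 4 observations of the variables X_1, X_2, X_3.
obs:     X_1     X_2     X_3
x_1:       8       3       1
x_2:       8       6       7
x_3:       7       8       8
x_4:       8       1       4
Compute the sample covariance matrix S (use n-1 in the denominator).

Step 1 — column means:
  mean(X_1) = (8 + 8 + 7 + 8) / 4 = 31/4 = 7.75
  mean(X_2) = (3 + 6 + 8 + 1) / 4 = 18/4 = 4.5
  mean(X_3) = (1 + 7 + 8 + 4) / 4 = 20/4 = 5

Step 2 — sample covariance S[i,j] = (1/(n-1)) · Σ_k (x_{k,i} - mean_i) · (x_{k,j} - mean_j), with n-1 = 3.
  S[X_1,X_1] = ((0.25)·(0.25) + (0.25)·(0.25) + (-0.75)·(-0.75) + (0.25)·(0.25)) / 3 = 0.75/3 = 0.25
  S[X_1,X_2] = ((0.25)·(-1.5) + (0.25)·(1.5) + (-0.75)·(3.5) + (0.25)·(-3.5)) / 3 = -3.5/3 = -1.1667
  S[X_1,X_3] = ((0.25)·(-4) + (0.25)·(2) + (-0.75)·(3) + (0.25)·(-1)) / 3 = -3/3 = -1
  S[X_2,X_2] = ((-1.5)·(-1.5) + (1.5)·(1.5) + (3.5)·(3.5) + (-3.5)·(-3.5)) / 3 = 29/3 = 9.6667
  S[X_2,X_3] = ((-1.5)·(-4) + (1.5)·(2) + (3.5)·(3) + (-3.5)·(-1)) / 3 = 23/3 = 7.6667
  S[X_3,X_3] = ((-4)·(-4) + (2)·(2) + (3)·(3) + (-1)·(-1)) / 3 = 30/3 = 10

S is symmetric (S[j,i] = S[i,j]). Assembling:

S = [[0.25, -1.1667, -1],
 [-1.1667, 9.6667, 7.6667],
 [-1, 7.6667, 10]]


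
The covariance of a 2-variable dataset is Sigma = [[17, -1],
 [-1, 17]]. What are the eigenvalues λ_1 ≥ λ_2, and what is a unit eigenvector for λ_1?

Step 1 — characteristic polynomial of 2×2 Sigma:
  det(Sigma - λI) = λ² - trace · λ + det = 0.
  trace = 17 + 17 = 34, det = 17·17 - (-1)² = 288.
Step 2 — discriminant:
  Δ = trace² - 4·det = 1156 - 1152 = 4.
Step 3 — eigenvalues:
  λ = (trace ± √Δ)/2 = (34 ± 2)/2,
  λ_1 = 18,  λ_2 = 16.

Step 4 — unit eigenvector for λ_1: solve (Sigma - λ_1 I)v = 0. First row:
  (17 - 18)·v_x + (-1)·v_y = 0, i.e. (-1)·v_x + (-1)·v_y = 0,
  so v ∝ (b, λ_1 - a) = (-1, 1); multiply by -1 so the first entry is positive: u = (1, -1).
  ||u|| = √((1)² + (-1)²) = √(2) ≈ 1.4142,
  v_1 = u/||u|| ≈ (0.7071, -0.7071) (||v_1|| = 1).

λ_1 = 18,  λ_2 = 16;  v_1 ≈ (0.7071, -0.7071)


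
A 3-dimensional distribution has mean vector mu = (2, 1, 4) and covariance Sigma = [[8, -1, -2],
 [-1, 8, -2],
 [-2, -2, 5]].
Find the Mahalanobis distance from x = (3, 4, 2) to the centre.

Step 1 — centre the observation: (x - mu) = (1, 3, -2).

Step 2 — invert Sigma (cofactor / det for 3×3, or solve directly):
  Sigma^{-1} = [[0.1481, 0.037, 0.0741],
 [0.037, 0.1481, 0.0741],
 [0.0741, 0.0741, 0.2593]].

Step 3 — form the quadratic (x - mu)^T · Sigma^{-1} · (x - mu):
  Sigma^{-1} · (x - mu) = (0.1111, 0.3333, -0.2222).
  (x - mu)^T · [Sigma^{-1} · (x - mu)] = (1)·(0.1111) + (3)·(0.3333) + (-2)·(-0.2222) = 1.5556.

Step 4 — take square root: d = √(1.5556) ≈ 1.2472.

d(x, mu) = √(1.5556) ≈ 1.2472


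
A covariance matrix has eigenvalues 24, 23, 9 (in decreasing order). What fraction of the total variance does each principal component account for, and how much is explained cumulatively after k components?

Step 1 — total variance = trace(Sigma) = Σ λ_i = 24 + 23 + 9 = 56.

Step 2 — fraction explained by component i = λ_i / Σ λ:
  PC1: 24/56 = 0.4286
  PC2: 23/56 = 0.4107
  PC3: 9/56 = 0.1607

Step 3 — cumulative fraction after k components = (λ_1 + ... + λ_k) / Σ λ:
  k = 1: 24/56 = 0.4286
  k = 2: (24 + 23)/56 = 47/56 = 0.8393
  k = 3: (24 + 23 + 9)/56 = 56/56 = 1

Summary (fraction, with percent):

explained: PC1 0.4286 (42.86%), PC2 0.4107 (41.07%), PC3 0.1607 (16.07%);  cumulative: 0.4286, 0.8393, 1


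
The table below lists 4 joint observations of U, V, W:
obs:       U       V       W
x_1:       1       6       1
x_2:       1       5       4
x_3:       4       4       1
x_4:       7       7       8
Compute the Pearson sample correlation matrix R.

Step 1 — column means:
  mean(U) = (1 + 1 + 4 + 7) / 4 = 13/4 = 3.25
  mean(V) = (6 + 5 + 4 + 7) / 4 = 22/4 = 5.5
  mean(W) = (1 + 4 + 1 + 8) / 4 = 14/4 = 3.5

Step 2 — sample variances and covariances s[i,j] = (1/(n-1)) · Σ_k (x_{k,i} - mean_i) · (x_{k,j} - mean_j), with n-1 = 3:
  s[U,U] = ((-2.25)·(-2.25) + (-2.25)·(-2.25) + (0.75)·(0.75) + (3.75)·(3.75)) / 3 = 24.75/3 = 8.25
  s[U,V] = ((-2.25)·(0.5) + (-2.25)·(-0.5) + (0.75)·(-1.5) + (3.75)·(1.5)) / 3 = 4.5/3 = 1.5
  s[U,W] = ((-2.25)·(-2.5) + (-2.25)·(0.5) + (0.75)·(-2.5) + (3.75)·(4.5)) / 3 = 19.5/3 = 6.5
  s[V,V] = ((0.5)·(0.5) + (-0.5)·(-0.5) + (-1.5)·(-1.5) + (1.5)·(1.5)) / 3 = 5/3 = 1.6667
  s[V,W] = ((0.5)·(-2.5) + (-0.5)·(0.5) + (-1.5)·(-2.5) + (1.5)·(4.5)) / 3 = 9/3 = 3
  s[W,W] = ((-2.5)·(-2.5) + (0.5)·(0.5) + (-2.5)·(-2.5) + (4.5)·(4.5)) / 3 = 33/3 = 11
  Sample standard deviations s_i = √(s[i,i]):
  s(U) = √(8.25) = 2.8723
  s(V) = √(1.6667) = 1.291
  s(W) = √(11) = 3.3166

Step 3 — r_{ij} = s_{ij} / (s_i · s_j):
  r[U,U] = 1 (diagonal).
  r[U,V] = 1.5 / (2.8723 · 1.291) = 1.5 / 3.7081 = 0.4045
  r[U,W] = 6.5 / (2.8723 · 3.3166) = 6.5 / 9.5263 = 0.6823
  r[V,V] = 1 (diagonal).
  r[V,W] = 3 / (1.291 · 3.3166) = 3 / 4.2817 = 0.7006
  r[W,W] = 1 (diagonal).

R is symmetric with unit diagonal. Assembling:

R = [[1, 0.4045, 0.6823],
 [0.4045, 1, 0.7006],
 [0.6823, 0.7006, 1]]


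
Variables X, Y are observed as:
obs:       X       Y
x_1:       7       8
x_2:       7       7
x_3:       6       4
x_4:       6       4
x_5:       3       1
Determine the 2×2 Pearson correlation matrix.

Step 1 — column means:
  mean(X) = (7 + 7 + 6 + 6 + 3) / 5 = 29/5 = 5.8
  mean(Y) = (8 + 7 + 4 + 4 + 1) / 5 = 24/5 = 4.8

Step 2 — sample variances and covariances s[i,j] = (1/(n-1)) · Σ_k (x_{k,i} - mean_i) · (x_{k,j} - mean_j), with n-1 = 4:
  s[X,X] = ((1.2)·(1.2) + (1.2)·(1.2) + (0.2)·(0.2) + (0.2)·(0.2) + (-2.8)·(-2.8)) / 4 = 10.8/4 = 2.7
  s[X,Y] = ((1.2)·(3.2) + (1.2)·(2.2) + (0.2)·(-0.8) + (0.2)·(-0.8) + (-2.8)·(-3.8)) / 4 = 16.8/4 = 4.2
  s[Y,Y] = ((3.2)·(3.2) + (2.2)·(2.2) + (-0.8)·(-0.8) + (-0.8)·(-0.8) + (-3.8)·(-3.8)) / 4 = 30.8/4 = 7.7
  Sample standard deviations s_i = √(s[i,i]):
  s(X) = √(2.7) = 1.6432
  s(Y) = √(7.7) = 2.7749

Step 3 — r_{ij} = s_{ij} / (s_i · s_j):
  r[X,X] = 1 (diagonal).
  r[X,Y] = 4.2 / (1.6432 · 2.7749) = 4.2 / 4.5596 = 0.9211
  r[Y,Y] = 1 (diagonal).

R is symmetric with unit diagonal. Assembling:

R = [[1, 0.9211],
 [0.9211, 1]]


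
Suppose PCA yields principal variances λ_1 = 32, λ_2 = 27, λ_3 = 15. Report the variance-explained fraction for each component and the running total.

Step 1 — total variance = trace(Sigma) = Σ λ_i = 32 + 27 + 15 = 74.

Step 2 — fraction explained by component i = λ_i / Σ λ:
  PC1: 32/74 = 0.4324
  PC2: 27/74 = 0.3649
  PC3: 15/74 = 0.2027

Step 3 — cumulative fraction after k components = (λ_1 + ... + λ_k) / Σ λ:
  k = 1: 32/74 = 0.4324
  k = 2: (32 + 27)/74 = 59/74 = 0.7973
  k = 3: (32 + 27 + 15)/74 = 74/74 = 1

Summary (fraction, with percent):

explained: PC1 0.4324 (43.24%), PC2 0.3649 (36.49%), PC3 0.2027 (20.27%);  cumulative: 0.4324, 0.7973, 1


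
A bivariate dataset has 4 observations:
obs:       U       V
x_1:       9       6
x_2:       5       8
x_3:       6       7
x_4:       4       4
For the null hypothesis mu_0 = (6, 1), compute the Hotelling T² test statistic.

Step 1 — sample mean vector:
  mean(U) = (9 + 5 + 6 + 4) / 4 = 24/4 = 6
  mean(V) = (6 + 8 + 7 + 4) / 4 = 25/4 = 6.25
  x̄ = (6, 6.25),  deviation x̄ - mu_0 = (6, 6.25) - (6, 1) = (0, 5.25).

Step 2 — sample covariance matrix, S[i,j] = (1/(n-1)) · Σ_k (x_{k,i} - mean_i) · (x_{k,j} - mean_j), divisor n-1 = 3:
  S[U,U] = ((3)·(3) + (-1)·(-1) + (0)·(0) + (-2)·(-2)) / 3 = 14/3 = 4.6667
  S[U,V] = ((3)·(-0.25) + (-1)·(1.75) + (0)·(0.75) + (-2)·(-2.25)) / 3 = 2/3 = 0.6667
  S[V,V] = ((-0.25)·(-0.25) + (1.75)·(1.75) + (0.75)·(0.75) + (-2.25)·(-2.25)) / 3 = 8.75/3 = 2.9167
  S = [[4.6667, 0.6667],
 [0.6667, 2.9167]].

Step 3 — invert S. det(S) = 4.6667·2.9167 - (0.6667)² = 13.1667.
  S^{-1} = (1/det) · [[d, -b], [-b, a]] = [[0.2215, -0.0506],
 [-0.0506, 0.3544]].

Step 4 — quadratic form (x̄ - mu_0)^T · S^{-1} · (x̄ - mu_0):
  S^{-1} · (x̄ - mu_0) = (-0.2658, 1.8608),
  (x̄ - mu_0)^T · [...] = (0)·(-0.2658) + (5.25)·(1.8608) = 9.769.

Step 5 — scale by n: T² = 4 · 9.769 = 39.0759.

T² ≈ 39.0759


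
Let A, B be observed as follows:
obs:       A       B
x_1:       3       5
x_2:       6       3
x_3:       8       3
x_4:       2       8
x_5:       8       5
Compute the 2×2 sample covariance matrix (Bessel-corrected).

Step 1 — column means:
  mean(A) = (3 + 6 + 8 + 2 + 8) / 5 = 27/5 = 5.4
  mean(B) = (5 + 3 + 3 + 8 + 5) / 5 = 24/5 = 4.8

Step 2 — sample covariance S[i,j] = (1/(n-1)) · Σ_k (x_{k,i} - mean_i) · (x_{k,j} - mean_j), with n-1 = 4.
  S[A,A] = ((-2.4)·(-2.4) + (0.6)·(0.6) + (2.6)·(2.6) + (-3.4)·(-3.4) + (2.6)·(2.6)) / 4 = 31.2/4 = 7.8
  S[A,B] = ((-2.4)·(0.2) + (0.6)·(-1.8) + (2.6)·(-1.8) + (-3.4)·(3.2) + (2.6)·(0.2)) / 4 = -16.6/4 = -4.15
  S[B,B] = ((0.2)·(0.2) + (-1.8)·(-1.8) + (-1.8)·(-1.8) + (3.2)·(3.2) + (0.2)·(0.2)) / 4 = 16.8/4 = 4.2

S is symmetric (S[j,i] = S[i,j]). Assembling:

S = [[7.8, -4.15],
 [-4.15, 4.2]]


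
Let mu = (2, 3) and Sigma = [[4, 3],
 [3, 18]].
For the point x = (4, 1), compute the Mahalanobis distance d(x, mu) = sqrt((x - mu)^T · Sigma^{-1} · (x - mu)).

Step 1 — centre the observation: (x - mu) = (2, -2).

Step 2 — invert Sigma. det(Sigma) = 4·18 - (3)² = 63.
  Sigma^{-1} = (1/det) · [[d, -b], [-b, a]] = [[0.2857, -0.0476],
 [-0.0476, 0.0635]].

Step 3 — form the quadratic (x - mu)^T · Sigma^{-1} · (x - mu):
  Sigma^{-1} · (x - mu) = (0.6667, -0.2222).
  (x - mu)^T · [Sigma^{-1} · (x - mu)] = (2)·(0.6667) + (-2)·(-0.2222) = 1.7778.

Step 4 — take square root: d = √(1.7778) ≈ 1.3333.

d(x, mu) = √(1.7778) ≈ 1.3333


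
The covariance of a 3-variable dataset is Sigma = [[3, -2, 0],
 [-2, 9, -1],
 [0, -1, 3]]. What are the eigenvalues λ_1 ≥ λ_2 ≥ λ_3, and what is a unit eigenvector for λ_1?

Step 1 — characteristic polynomial p(λ) = det(λI - Sigma) = λ³ - tr·λ² + c_1·λ - det, where tr = trace, c_1 = sum of the principal 2×2 minors, det = det(Sigma):
  tr = 3 + 9 + 3 = 15,
  c_1 = (3·9 - (-2)²) + (3·3 - (0)²) + (9·3 - (-1)²) = 23 + 9 + 26 = 58,
  det = 3·(9·3 - (-1)²) - (-2)·((-2)·3 - (-1)·(0)) + (0)·((-2)·(-1) - 9·(0)) = 3·(26) - (-2)·(-6) + (0)·(2) = 66.
  So p(λ) = λ³ - 15λ² + 58λ - 66.
Step 2 — look for an integer root (rational root theorem: any rational root is an integer divisor of 66). Testing λ = 3:
  p(3) = 27 - 135 + 174 - 66 = 0  ✓
  Dividing out (λ - 3): p(λ) = (λ - 3)(λ² - 12λ + 22).
Step 3 — remaining eigenvalues from the quadratic λ² - 12λ + 22 = 0:
  Δ = 12² - 4·22 = 144 - 88 = 56,  λ = (12 ± √56)/2 = (12 ± 7.4833)/2 ≈ 9.7417 or 2.2583.
  Sorted: λ_1 = 9.7417,  λ_2 = 3,  λ_3 = 2.2583  (check: sum = 15 = tr ✓).

Step 4 — unit eigenvector for λ_1 ≈ 9.7417: v spans the null space of (Sigma - λ_1 I), whose rows are
  r_1 = (-6.7417, -2, 0),  r_2 = (-2, -0.7417, -1),  r_3 = (0, -1, -6.7417).
  v is orthogonal to every row, so take v ∝ r_1 × r_2 = ((-2)·(-1) - (0)·(-0.7417), (0)·(-2) - (-6.7417)·(-1), (-6.7417)·(-0.7417) - (-2)·(-2)) ≈ (2, -6.7417, 1).
  Let u = (2, -6.7417, 1).
  ||u|| = √((2)² + (-6.7417)² + (1)²) = √(50.4499) ≈ 7.1028,  v_1 = u/||u|| ≈ (0.2816, -0.9492, 0.1408) (||v_1|| = 1).

λ_1 = 9.7417,  λ_2 = 3,  λ_3 = 2.2583;  v_1 ≈ (0.2816, -0.9492, 0.1408)


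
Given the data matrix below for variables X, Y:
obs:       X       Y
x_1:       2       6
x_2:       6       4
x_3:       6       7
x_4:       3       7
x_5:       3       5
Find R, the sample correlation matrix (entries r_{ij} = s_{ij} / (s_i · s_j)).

Step 1 — column means:
  mean(X) = (2 + 6 + 6 + 3 + 3) / 5 = 20/5 = 4
  mean(Y) = (6 + 4 + 7 + 7 + 5) / 5 = 29/5 = 5.8

Step 2 — sample variances and covariances s[i,j] = (1/(n-1)) · Σ_k (x_{k,i} - mean_i) · (x_{k,j} - mean_j), with n-1 = 4:
  s[X,X] = ((-2)·(-2) + (2)·(2) + (2)·(2) + (-1)·(-1) + (-1)·(-1)) / 4 = 14/4 = 3.5
  s[X,Y] = ((-2)·(0.2) + (2)·(-1.8) + (2)·(1.2) + (-1)·(1.2) + (-1)·(-0.8)) / 4 = -2/4 = -0.5
  s[Y,Y] = ((0.2)·(0.2) + (-1.8)·(-1.8) + (1.2)·(1.2) + (1.2)·(1.2) + (-0.8)·(-0.8)) / 4 = 6.8/4 = 1.7
  Sample standard deviations s_i = √(s[i,i]):
  s(X) = √(3.5) = 1.8708
  s(Y) = √(1.7) = 1.3038

Step 3 — r_{ij} = s_{ij} / (s_i · s_j):
  r[X,X] = 1 (diagonal).
  r[X,Y] = -0.5 / (1.8708 · 1.3038) = -0.5 / 2.4393 = -0.205
  r[Y,Y] = 1 (diagonal).

R is symmetric with unit diagonal. Assembling:

R = [[1, -0.205],
 [-0.205, 1]]


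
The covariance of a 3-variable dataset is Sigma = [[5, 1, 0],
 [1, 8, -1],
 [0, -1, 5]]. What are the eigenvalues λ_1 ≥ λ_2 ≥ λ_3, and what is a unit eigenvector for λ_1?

Step 1 — characteristic polynomial p(λ) = det(λI - Sigma) = λ³ - tr·λ² + c_1·λ - det, where tr = trace, c_1 = sum of the principal 2×2 minors, det = det(Sigma):
  tr = 5 + 8 + 5 = 18,
  c_1 = (5·8 - (1)²) + (5·5 - (0)²) + (8·5 - (-1)²) = 39 + 25 + 39 = 103,
  det = 5·(8·5 - (-1)²) - (1)·((1)·5 - (-1)·(0)) + (0)·((1)·(-1) - 8·(0)) = 5·(39) - (1)·(5) + (0)·(-1) = 190.
  So p(λ) = λ³ - 18λ² + 103λ - 190.
Step 2 — look for an integer root (rational root theorem: any rational root is an integer divisor of 190). Testing λ = 5:
  p(5) = 125 - 450 + 515 - 190 = 0  ✓
  Dividing out (λ - 5): p(λ) = (λ - 5)(λ² - 13λ + 38).
Step 3 — remaining eigenvalues from the quadratic λ² - 13λ + 38 = 0:
  Δ = 13² - 4·38 = 169 - 152 = 17,  λ = (13 ± √17)/2 = (13 ± 4.1231)/2 ≈ 8.5616 or 4.4384.
  Sorted: λ_1 = 8.5616,  λ_2 = 5,  λ_3 = 4.4384  (check: sum = 18 = tr ✓).

Step 4 — unit eigenvector for λ_1 ≈ 8.5616: v spans the null space of (Sigma - λ_1 I), whose rows are
  r_1 = (-3.5616, 1, 0),  r_2 = (1, -0.5616, -1),  r_3 = (0, -1, -3.5616).
  v is orthogonal to every row, so take v ∝ r_1 × r_2 = ((1)·(-1) - (0)·(-0.5616), (0)·(1) - (-3.5616)·(-1), (-3.5616)·(-0.5616) - (1)·(1)) ≈ (-1, -3.5616, 1).
  Rescale (multiply by -1 so the first nonzero entry is positive): u = (1, 3.5616, -1).
  ||u|| = √((1)² + (3.5616)² + (-1)²) = √(14.6847) ≈ 3.8321,  v_1 = u/||u|| ≈ (0.261, 0.9294, -0.261) (||v_1|| = 1).

λ_1 = 8.5616,  λ_2 = 5,  λ_3 = 4.4384;  v_1 ≈ (0.261, 0.9294, -0.261)


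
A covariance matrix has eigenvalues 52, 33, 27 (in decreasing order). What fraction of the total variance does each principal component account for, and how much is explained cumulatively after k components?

Step 1 — total variance = trace(Sigma) = Σ λ_i = 52 + 33 + 27 = 112.

Step 2 — fraction explained by component i = λ_i / Σ λ:
  PC1: 52/112 = 0.4643
  PC2: 33/112 = 0.2946
  PC3: 27/112 = 0.2411

Step 3 — cumulative fraction after k components = (λ_1 + ... + λ_k) / Σ λ:
  k = 1: 52/112 = 0.4643
  k = 2: (52 + 33)/112 = 85/112 = 0.7589
  k = 3: (52 + 33 + 27)/112 = 112/112 = 1

Summary (fraction, with percent):

explained: PC1 0.4643 (46.43%), PC2 0.2946 (29.46%), PC3 0.2411 (24.11%);  cumulative: 0.4643, 0.7589, 1


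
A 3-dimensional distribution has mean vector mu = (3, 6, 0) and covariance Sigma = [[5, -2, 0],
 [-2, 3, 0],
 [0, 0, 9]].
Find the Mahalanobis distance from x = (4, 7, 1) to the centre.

Step 1 — centre the observation: (x - mu) = (1, 1, 1).

Step 2 — invert Sigma (cofactor / det for 3×3, or solve directly):
  Sigma^{-1} = [[0.2727, 0.1818, 0],
 [0.1818, 0.4545, 0],
 [0, 0, 0.1111]].

Step 3 — form the quadratic (x - mu)^T · Sigma^{-1} · (x - mu):
  Sigma^{-1} · (x - mu) = (0.4545, 0.6364, 0.1111).
  (x - mu)^T · [Sigma^{-1} · (x - mu)] = (1)·(0.4545) + (1)·(0.6364) + (1)·(0.1111) = 1.202.

Step 4 — take square root: d = √(1.202) ≈ 1.0964.

d(x, mu) = √(1.202) ≈ 1.0964


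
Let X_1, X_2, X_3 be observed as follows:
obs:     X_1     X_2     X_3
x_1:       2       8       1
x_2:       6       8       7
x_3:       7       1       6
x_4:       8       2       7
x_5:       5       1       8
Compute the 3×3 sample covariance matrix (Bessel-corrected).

Step 1 — column means:
  mean(X_1) = (2 + 6 + 7 + 8 + 5) / 5 = 28/5 = 5.6
  mean(X_2) = (8 + 8 + 1 + 2 + 1) / 5 = 20/5 = 4
  mean(X_3) = (1 + 7 + 6 + 7 + 8) / 5 = 29/5 = 5.8

Step 2 — sample covariance S[i,j] = (1/(n-1)) · Σ_k (x_{k,i} - mean_i) · (x_{k,j} - mean_j), with n-1 = 4.
  S[X_1,X_1] = ((-3.6)·(-3.6) + (0.4)·(0.4) + (1.4)·(1.4) + (2.4)·(2.4) + (-0.6)·(-0.6)) / 4 = 21.2/4 = 5.3
  S[X_1,X_2] = ((-3.6)·(4) + (0.4)·(4) + (1.4)·(-3) + (2.4)·(-2) + (-0.6)·(-3)) / 4 = -20/4 = -5
  S[X_1,X_3] = ((-3.6)·(-4.8) + (0.4)·(1.2) + (1.4)·(0.2) + (2.4)·(1.2) + (-0.6)·(2.2)) / 4 = 19.6/4 = 4.9
  S[X_2,X_2] = ((4)·(4) + (4)·(4) + (-3)·(-3) + (-2)·(-2) + (-3)·(-3)) / 4 = 54/4 = 13.5
  S[X_2,X_3] = ((4)·(-4.8) + (4)·(1.2) + (-3)·(0.2) + (-2)·(1.2) + (-3)·(2.2)) / 4 = -24/4 = -6
  S[X_3,X_3] = ((-4.8)·(-4.8) + (1.2)·(1.2) + (0.2)·(0.2) + (1.2)·(1.2) + (2.2)·(2.2)) / 4 = 30.8/4 = 7.7

S is symmetric (S[j,i] = S[i,j]). Assembling:

S = [[5.3, -5, 4.9],
 [-5, 13.5, -6],
 [4.9, -6, 7.7]]


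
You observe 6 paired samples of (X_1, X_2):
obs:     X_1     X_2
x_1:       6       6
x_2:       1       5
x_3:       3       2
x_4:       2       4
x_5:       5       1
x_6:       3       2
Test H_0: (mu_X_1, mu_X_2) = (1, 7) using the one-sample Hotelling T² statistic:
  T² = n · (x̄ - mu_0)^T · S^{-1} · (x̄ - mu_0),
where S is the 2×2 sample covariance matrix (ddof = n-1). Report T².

Step 1 — sample mean vector:
  mean(X_1) = (6 + 1 + 3 + 2 + 5 + 3) / 6 = 20/6 = 3.3333
  mean(X_2) = (6 + 5 + 2 + 4 + 1 + 2) / 6 = 20/6 = 3.3333
  x̄ = (3.3333, 3.3333),  deviation x̄ - mu_0 = (3.3333, 3.3333) - (1, 7) = (2.3333, -3.6667).

Step 2 — sample covariance matrix, S[i,j] = (1/(n-1)) · Σ_k (x_{k,i} - mean_i) · (x_{k,j} - mean_j), divisor n-1 = 5:
  S[X_1,X_1] = ((2.6667)·(2.6667) + (-2.3333)·(-2.3333) + (-0.3333)·(-0.3333) + (-1.3333)·(-1.3333) + (1.6667)·(1.6667) + (-0.3333)·(-0.3333)) / 5 = 17.3333/5 = 3.4667
  S[X_1,X_2] = ((2.6667)·(2.6667) + (-2.3333)·(1.6667) + (-0.3333)·(-1.3333) + (-1.3333)·(0.6667) + (1.6667)·(-2.3333) + (-0.3333)·(-1.3333)) / 5 = -0.6667/5 = -0.1333
  S[X_2,X_2] = ((2.6667)·(2.6667) + (1.6667)·(1.6667) + (-1.3333)·(-1.3333) + (0.6667)·(0.6667) + (-2.3333)·(-2.3333) + (-1.3333)·(-1.3333)) / 5 = 19.3333/5 = 3.8667
  S = [[3.4667, -0.1333],
 [-0.1333, 3.8667]].

Step 3 — invert S. det(S) = 3.4667·3.8667 - (-0.1333)² = 13.3867.
  S^{-1} = (1/det) · [[d, -b], [-b, a]] = [[0.2888, 0.01],
 [0.01, 0.259]].

Step 4 — quadratic form (x̄ - mu_0)^T · S^{-1} · (x̄ - mu_0):
  S^{-1} · (x̄ - mu_0) = (0.6375, -0.9263),
  (x̄ - mu_0)^T · [...] = (2.3333)·(0.6375) + (-3.6667)·(-0.9263) = 4.8838.

Step 5 — scale by n: T² = 6 · 4.8838 = 29.3028.

T² ≈ 29.3028


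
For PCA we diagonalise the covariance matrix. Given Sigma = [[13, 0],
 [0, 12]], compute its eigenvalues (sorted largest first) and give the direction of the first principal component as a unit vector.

Step 1 — characteristic polynomial of 2×2 Sigma:
  det(Sigma - λI) = λ² - trace · λ + det = 0.
  trace = 13 + 12 = 25, det = 13·12 - (0)² = 156.
Step 2 — discriminant:
  Δ = trace² - 4·det = 625 - 624 = 1.
Step 3 — eigenvalues:
  λ = (trace ± √Δ)/2 = (25 ± 1)/2,
  λ_1 = 13,  λ_2 = 12.

Step 4 — unit eigenvector for λ_1: Sigma is diagonal, so its eigenvectors are the coordinate axes. λ_1 = 13 is the diagonal entry on the first coordinate axis, hence
  v_1 = (1, 0) (||v_1|| = 1).

λ_1 = 13,  λ_2 = 12;  v_1 ≈ (1, 0)


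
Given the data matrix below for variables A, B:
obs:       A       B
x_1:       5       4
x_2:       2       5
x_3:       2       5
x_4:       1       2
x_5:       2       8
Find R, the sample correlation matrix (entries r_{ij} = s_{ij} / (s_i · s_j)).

Step 1 — column means:
  mean(A) = (5 + 2 + 2 + 1 + 2) / 5 = 12/5 = 2.4
  mean(B) = (4 + 5 + 5 + 2 + 8) / 5 = 24/5 = 4.8

Step 2 — sample variances and covariances s[i,j] = (1/(n-1)) · Σ_k (x_{k,i} - mean_i) · (x_{k,j} - mean_j), with n-1 = 4:
  s[A,A] = ((2.6)·(2.6) + (-0.4)·(-0.4) + (-0.4)·(-0.4) + (-1.4)·(-1.4) + (-0.4)·(-0.4)) / 4 = 9.2/4 = 2.3
  s[A,B] = ((2.6)·(-0.8) + (-0.4)·(0.2) + (-0.4)·(0.2) + (-1.4)·(-2.8) + (-0.4)·(3.2)) / 4 = 0.4/4 = 0.1
  s[B,B] = ((-0.8)·(-0.8) + (0.2)·(0.2) + (0.2)·(0.2) + (-2.8)·(-2.8) + (3.2)·(3.2)) / 4 = 18.8/4 = 4.7
  Sample standard deviations s_i = √(s[i,i]):
  s(A) = √(2.3) = 1.5166
  s(B) = √(4.7) = 2.1679

Step 3 — r_{ij} = s_{ij} / (s_i · s_j):
  r[A,A] = 1 (diagonal).
  r[A,B] = 0.1 / (1.5166 · 2.1679) = 0.1 / 3.2879 = 0.0304
  r[B,B] = 1 (diagonal).

R is symmetric with unit diagonal. Assembling:

R = [[1, 0.0304],
 [0.0304, 1]]


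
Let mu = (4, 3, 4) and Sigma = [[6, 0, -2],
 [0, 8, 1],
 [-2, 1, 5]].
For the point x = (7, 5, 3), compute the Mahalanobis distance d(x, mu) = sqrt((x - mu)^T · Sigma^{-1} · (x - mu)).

Step 1 — centre the observation: (x - mu) = (3, 2, -1).

Step 2 — invert Sigma (cofactor / det for 3×3, or solve directly):
  Sigma^{-1} = [[0.1931, -0.0099, 0.0792],
 [-0.0099, 0.1287, -0.0297],
 [0.0792, -0.0297, 0.2376]].

Step 3 — form the quadratic (x - mu)^T · Sigma^{-1} · (x - mu):
  Sigma^{-1} · (x - mu) = (0.4802, 0.2574, -0.0594).
  (x - mu)^T · [Sigma^{-1} · (x - mu)] = (3)·(0.4802) + (2)·(0.2574) + (-1)·(-0.0594) = 2.0149.

Step 4 — take square root: d = √(2.0149) ≈ 1.4195.

d(x, mu) = √(2.0149) ≈ 1.4195


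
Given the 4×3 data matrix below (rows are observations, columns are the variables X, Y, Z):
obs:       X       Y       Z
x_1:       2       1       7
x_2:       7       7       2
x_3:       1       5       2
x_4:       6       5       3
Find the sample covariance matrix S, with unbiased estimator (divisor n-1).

Step 1 — column means:
  mean(X) = (2 + 7 + 1 + 6) / 4 = 16/4 = 4
  mean(Y) = (1 + 7 + 5 + 5) / 4 = 18/4 = 4.5
  mean(Z) = (7 + 2 + 2 + 3) / 4 = 14/4 = 3.5

Step 2 — sample covariance S[i,j] = (1/(n-1)) · Σ_k (x_{k,i} - mean_i) · (x_{k,j} - mean_j), with n-1 = 3.
  S[X,X] = ((-2)·(-2) + (3)·(3) + (-3)·(-3) + (2)·(2)) / 3 = 26/3 = 8.6667
  S[X,Y] = ((-2)·(-3.5) + (3)·(2.5) + (-3)·(0.5) + (2)·(0.5)) / 3 = 14/3 = 4.6667
  S[X,Z] = ((-2)·(3.5) + (3)·(-1.5) + (-3)·(-1.5) + (2)·(-0.5)) / 3 = -8/3 = -2.6667
  S[Y,Y] = ((-3.5)·(-3.5) + (2.5)·(2.5) + (0.5)·(0.5) + (0.5)·(0.5)) / 3 = 19/3 = 6.3333
  S[Y,Z] = ((-3.5)·(3.5) + (2.5)·(-1.5) + (0.5)·(-1.5) + (0.5)·(-0.5)) / 3 = -17/3 = -5.6667
  S[Z,Z] = ((3.5)·(3.5) + (-1.5)·(-1.5) + (-1.5)·(-1.5) + (-0.5)·(-0.5)) / 3 = 17/3 = 5.6667

S is symmetric (S[j,i] = S[i,j]). Assembling:

S = [[8.6667, 4.6667, -2.6667],
 [4.6667, 6.3333, -5.6667],
 [-2.6667, -5.6667, 5.6667]]


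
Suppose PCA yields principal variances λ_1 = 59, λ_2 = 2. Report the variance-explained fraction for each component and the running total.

Step 1 — total variance = trace(Sigma) = Σ λ_i = 59 + 2 = 61.

Step 2 — fraction explained by component i = λ_i / Σ λ:
  PC1: 59/61 = 0.9672
  PC2: 2/61 = 0.0328

Step 3 — cumulative fraction after k components = (λ_1 + ... + λ_k) / Σ λ:
  k = 1: 59/61 = 0.9672
  k = 2: (59 + 2)/61 = 61/61 = 1

Summary (fraction, with percent):

explained: PC1 0.9672 (96.72%), PC2 0.0328 (3.28%);  cumulative: 0.9672, 1


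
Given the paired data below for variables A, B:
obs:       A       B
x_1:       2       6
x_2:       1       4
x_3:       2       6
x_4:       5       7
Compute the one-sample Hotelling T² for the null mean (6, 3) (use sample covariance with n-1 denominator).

Step 1 — sample mean vector:
  mean(A) = (2 + 1 + 2 + 5) / 4 = 10/4 = 2.5
  mean(B) = (6 + 4 + 6 + 7) / 4 = 23/4 = 5.75
  x̄ = (2.5, 5.75),  deviation x̄ - mu_0 = (2.5, 5.75) - (6, 3) = (-3.5, 2.75).

Step 2 — sample covariance matrix, S[i,j] = (1/(n-1)) · Σ_k (x_{k,i} - mean_i) · (x_{k,j} - mean_j), divisor n-1 = 3:
  S[A,A] = ((-0.5)·(-0.5) + (-1.5)·(-1.5) + (-0.5)·(-0.5) + (2.5)·(2.5)) / 3 = 9/3 = 3
  S[A,B] = ((-0.5)·(0.25) + (-1.5)·(-1.75) + (-0.5)·(0.25) + (2.5)·(1.25)) / 3 = 5.5/3 = 1.8333
  S[B,B] = ((0.25)·(0.25) + (-1.75)·(-1.75) + (0.25)·(0.25) + (1.25)·(1.25)) / 3 = 4.75/3 = 1.5833
  S = [[3, 1.8333],
 [1.8333, 1.5833]].

Step 3 — invert S. det(S) = 3·1.5833 - (1.8333)² = 1.3889.
  S^{-1} = (1/det) · [[d, -b], [-b, a]] = [[1.14, -1.32],
 [-1.32, 2.16]].

Step 4 — quadratic form (x̄ - mu_0)^T · S^{-1} · (x̄ - mu_0):
  S^{-1} · (x̄ - mu_0) = (-7.62, 10.56),
  (x̄ - mu_0)^T · [...] = (-3.5)·(-7.62) + (2.75)·(10.56) = 55.71.

Step 5 — scale by n: T² = 4 · 55.71 = 222.84.

T² ≈ 222.84


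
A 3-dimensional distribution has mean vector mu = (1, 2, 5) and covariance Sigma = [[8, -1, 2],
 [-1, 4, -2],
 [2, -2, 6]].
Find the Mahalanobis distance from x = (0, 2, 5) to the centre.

Step 1 — centre the observation: (x - mu) = (-1, 0, 0).

Step 2 — invert Sigma (cofactor / det for 3×3, or solve directly):
  Sigma^{-1} = [[0.137, 0.0137, -0.0411],
 [0.0137, 0.3014, 0.0959],
 [-0.0411, 0.0959, 0.2123]].

Step 3 — form the quadratic (x - mu)^T · Sigma^{-1} · (x - mu):
  Sigma^{-1} · (x - mu) = (-0.137, -0.0137, 0.0411).
  (x - mu)^T · [Sigma^{-1} · (x - mu)] = (-1)·(-0.137) + (0)·(-0.0137) + (0)·(0.0411) = 0.137.

Step 4 — take square root: d = √(0.137) ≈ 0.3701.

d(x, mu) = √(0.137) ≈ 0.3701


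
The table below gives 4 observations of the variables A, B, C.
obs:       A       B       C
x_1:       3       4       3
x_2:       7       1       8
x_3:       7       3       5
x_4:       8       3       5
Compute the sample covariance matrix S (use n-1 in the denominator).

Step 1 — column means:
  mean(A) = (3 + 7 + 7 + 8) / 4 = 25/4 = 6.25
  mean(B) = (4 + 1 + 3 + 3) / 4 = 11/4 = 2.75
  mean(C) = (3 + 8 + 5 + 5) / 4 = 21/4 = 5.25

Step 2 — sample covariance S[i,j] = (1/(n-1)) · Σ_k (x_{k,i} - mean_i) · (x_{k,j} - mean_j), with n-1 = 3.
  S[A,A] = ((-3.25)·(-3.25) + (0.75)·(0.75) + (0.75)·(0.75) + (1.75)·(1.75)) / 3 = 14.75/3 = 4.9167
  S[A,B] = ((-3.25)·(1.25) + (0.75)·(-1.75) + (0.75)·(0.25) + (1.75)·(0.25)) / 3 = -4.75/3 = -1.5833
  S[A,C] = ((-3.25)·(-2.25) + (0.75)·(2.75) + (0.75)·(-0.25) + (1.75)·(-0.25)) / 3 = 8.75/3 = 2.9167
  S[B,B] = ((1.25)·(1.25) + (-1.75)·(-1.75) + (0.25)·(0.25) + (0.25)·(0.25)) / 3 = 4.75/3 = 1.5833
  S[B,C] = ((1.25)·(-2.25) + (-1.75)·(2.75) + (0.25)·(-0.25) + (0.25)·(-0.25)) / 3 = -7.75/3 = -2.5833
  S[C,C] = ((-2.25)·(-2.25) + (2.75)·(2.75) + (-0.25)·(-0.25) + (-0.25)·(-0.25)) / 3 = 12.75/3 = 4.25

S is symmetric (S[j,i] = S[i,j]). Assembling:

S = [[4.9167, -1.5833, 2.9167],
 [-1.5833, 1.5833, -2.5833],
 [2.9167, -2.5833, 4.25]]


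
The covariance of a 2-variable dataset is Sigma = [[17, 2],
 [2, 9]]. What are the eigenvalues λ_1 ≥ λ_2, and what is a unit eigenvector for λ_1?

Step 1 — characteristic polynomial of 2×2 Sigma:
  det(Sigma - λI) = λ² - trace · λ + det = 0.
  trace = 17 + 9 = 26, det = 17·9 - (2)² = 149.
Step 2 — discriminant:
  Δ = trace² - 4·det = 676 - 596 = 80.
Step 3 — eigenvalues:
  λ = (trace ± √Δ)/2 = (26 ± 8.9443)/2,
  λ_1 = 17.4721,  λ_2 = 8.5279.

Step 4 — unit eigenvector for λ_1: solve (Sigma - λ_1 I)v = 0. First row:
  (17 - 17.4721)·v_x + (2)·v_y = 0, i.e. (-0.4721)·v_x + (2)·v_y = 0,
  so v ∝ (b, λ_1 - a) = (2, 0.4721) = u.
  ||u|| = √((2)² + (0.4721)²) = √(4.2229) ≈ 2.055,
  v_1 = u/||u|| ≈ (0.9732, 0.2298) (||v_1|| = 1).

λ_1 = 17.4721,  λ_2 = 8.5279;  v_1 ≈ (0.9732, 0.2298)


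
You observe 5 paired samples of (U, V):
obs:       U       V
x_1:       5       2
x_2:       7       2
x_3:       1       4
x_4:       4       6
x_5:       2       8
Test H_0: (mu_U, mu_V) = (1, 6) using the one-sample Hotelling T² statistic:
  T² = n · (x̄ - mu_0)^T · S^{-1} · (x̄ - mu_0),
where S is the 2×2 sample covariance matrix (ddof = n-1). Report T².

Step 1 — sample mean vector:
  mean(U) = (5 + 7 + 1 + 4 + 2) / 5 = 19/5 = 3.8
  mean(V) = (2 + 2 + 4 + 6 + 8) / 5 = 22/5 = 4.4
  x̄ = (3.8, 4.4),  deviation x̄ - mu_0 = (3.8, 4.4) - (1, 6) = (2.8, -1.6).

Step 2 — sample covariance matrix, S[i,j] = (1/(n-1)) · Σ_k (x_{k,i} - mean_i) · (x_{k,j} - mean_j), divisor n-1 = 4:
  S[U,U] = ((1.2)·(1.2) + (3.2)·(3.2) + (-2.8)·(-2.8) + (0.2)·(0.2) + (-1.8)·(-1.8)) / 4 = 22.8/4 = 5.7
  S[U,V] = ((1.2)·(-2.4) + (3.2)·(-2.4) + (-2.8)·(-0.4) + (0.2)·(1.6) + (-1.8)·(3.6)) / 4 = -15.6/4 = -3.9
  S[V,V] = ((-2.4)·(-2.4) + (-2.4)·(-2.4) + (-0.4)·(-0.4) + (1.6)·(1.6) + (3.6)·(3.6)) / 4 = 27.2/4 = 6.8
  S = [[5.7, -3.9],
 [-3.9, 6.8]].

Step 3 — invert S. det(S) = 5.7·6.8 - (-3.9)² = 23.55.
  S^{-1} = (1/det) · [[d, -b], [-b, a]] = [[0.2887, 0.1656],
 [0.1656, 0.242]].

Step 4 — quadratic form (x̄ - mu_0)^T · S^{-1} · (x̄ - mu_0):
  S^{-1} · (x̄ - mu_0) = (0.5435, 0.0764),
  (x̄ - mu_0)^T · [...] = (2.8)·(0.5435) + (-1.6)·(0.0764) = 1.3996.

Step 5 — scale by n: T² = 5 · 1.3996 = 6.9979.

T² ≈ 6.9979


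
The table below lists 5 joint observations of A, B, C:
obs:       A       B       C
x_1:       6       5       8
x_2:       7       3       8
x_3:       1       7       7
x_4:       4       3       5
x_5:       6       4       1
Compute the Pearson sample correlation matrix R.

Step 1 — column means:
  mean(A) = (6 + 7 + 1 + 4 + 6) / 5 = 24/5 = 4.8
  mean(B) = (5 + 3 + 7 + 3 + 4) / 5 = 22/5 = 4.4
  mean(C) = (8 + 8 + 7 + 5 + 1) / 5 = 29/5 = 5.8

Step 2 — sample variances and covariances s[i,j] = (1/(n-1)) · Σ_k (x_{k,i} - mean_i) · (x_{k,j} - mean_j), with n-1 = 4:
  s[A,A] = ((1.2)·(1.2) + (2.2)·(2.2) + (-3.8)·(-3.8) + (-0.8)·(-0.8) + (1.2)·(1.2)) / 4 = 22.8/4 = 5.7
  s[A,B] = ((1.2)·(0.6) + (2.2)·(-1.4) + (-3.8)·(2.6) + (-0.8)·(-1.4) + (1.2)·(-0.4)) / 4 = -11.6/4 = -2.9
  s[A,C] = ((1.2)·(2.2) + (2.2)·(2.2) + (-3.8)·(1.2) + (-0.8)·(-0.8) + (1.2)·(-4.8)) / 4 = -2.2/4 = -0.55
  s[B,B] = ((0.6)·(0.6) + (-1.4)·(-1.4) + (2.6)·(2.6) + (-1.4)·(-1.4) + (-0.4)·(-0.4)) / 4 = 11.2/4 = 2.8
  s[B,C] = ((0.6)·(2.2) + (-1.4)·(2.2) + (2.6)·(1.2) + (-1.4)·(-0.8) + (-0.4)·(-4.8)) / 4 = 4.4/4 = 1.1
  s[C,C] = ((2.2)·(2.2) + (2.2)·(2.2) + (1.2)·(1.2) + (-0.8)·(-0.8) + (-4.8)·(-4.8)) / 4 = 34.8/4 = 8.7
  Sample standard deviations s_i = √(s[i,i]):
  s(A) = √(5.7) = 2.3875
  s(B) = √(2.8) = 1.6733
  s(C) = √(8.7) = 2.9496

Step 3 — r_{ij} = s_{ij} / (s_i · s_j):
  r[A,A] = 1 (diagonal).
  r[A,B] = -2.9 / (2.3875 · 1.6733) = -2.9 / 3.995 = -0.7259
  r[A,C] = -0.55 / (2.3875 · 2.9496) = -0.55 / 7.042 = -0.0781
  r[B,B] = 1 (diagonal).
  r[B,C] = 1.1 / (1.6733 · 2.9496) = 1.1 / 4.9356 = 0.2229
  r[C,C] = 1 (diagonal).

R is symmetric with unit diagonal. Assembling:

R = [[1, -0.7259, -0.0781],
 [-0.7259, 1, 0.2229],
 [-0.0781, 0.2229, 1]]


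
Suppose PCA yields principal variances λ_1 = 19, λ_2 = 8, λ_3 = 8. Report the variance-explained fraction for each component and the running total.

Step 1 — total variance = trace(Sigma) = Σ λ_i = 19 + 8 + 8 = 35.

Step 2 — fraction explained by component i = λ_i / Σ λ:
  PC1: 19/35 = 0.5429
  PC2: 8/35 = 0.2286
  PC3: 8/35 = 0.2286

Step 3 — cumulative fraction after k components = (λ_1 + ... + λ_k) / Σ λ:
  k = 1: 19/35 = 0.5429
  k = 2: (19 + 8)/35 = 27/35 = 0.7714
  k = 3: (19 + 8 + 8)/35 = 35/35 = 1

Summary (fraction, with percent):

explained: PC1 0.5429 (54.29%), PC2 0.2286 (22.86%), PC3 0.2286 (22.86%);  cumulative: 0.5429, 0.7714, 1


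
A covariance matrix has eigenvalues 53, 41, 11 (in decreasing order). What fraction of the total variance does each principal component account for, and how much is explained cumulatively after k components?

Step 1 — total variance = trace(Sigma) = Σ λ_i = 53 + 41 + 11 = 105.

Step 2 — fraction explained by component i = λ_i / Σ λ:
  PC1: 53/105 = 0.5048
  PC2: 41/105 = 0.3905
  PC3: 11/105 = 0.1048

Step 3 — cumulative fraction after k components = (λ_1 + ... + λ_k) / Σ λ:
  k = 1: 53/105 = 0.5048
  k = 2: (53 + 41)/105 = 94/105 = 0.8952
  k = 3: (53 + 41 + 11)/105 = 105/105 = 1

Summary (fraction, with percent):

explained: PC1 0.5048 (50.48%), PC2 0.3905 (39.05%), PC3 0.1048 (10.48%);  cumulative: 0.5048, 0.8952, 1


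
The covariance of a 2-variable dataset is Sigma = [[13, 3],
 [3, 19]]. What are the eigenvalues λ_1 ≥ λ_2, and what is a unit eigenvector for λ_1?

Step 1 — characteristic polynomial of 2×2 Sigma:
  det(Sigma - λI) = λ² - trace · λ + det = 0.
  trace = 13 + 19 = 32, det = 13·19 - (3)² = 238.
Step 2 — discriminant:
  Δ = trace² - 4·det = 1024 - 952 = 72.
Step 3 — eigenvalues:
  λ = (trace ± √Δ)/2 = (32 ± 8.4853)/2,
  λ_1 = 20.2426,  λ_2 = 11.7574.

Step 4 — unit eigenvector for λ_1: solve (Sigma - λ_1 I)v = 0. First row:
  (13 - 20.2426)·v_x + (3)·v_y = 0, i.e. (-7.2426)·v_x + (3)·v_y = 0,
  so v ∝ (b, λ_1 - a) = (3, 7.2426) = u.
  ||u|| = √((3)² + (7.2426)²) = √(61.4558) ≈ 7.8394,
  v_1 = u/||u|| ≈ (0.3827, 0.9239) (||v_1|| = 1).

λ_1 = 20.2426,  λ_2 = 11.7574;  v_1 ≈ (0.3827, 0.9239)


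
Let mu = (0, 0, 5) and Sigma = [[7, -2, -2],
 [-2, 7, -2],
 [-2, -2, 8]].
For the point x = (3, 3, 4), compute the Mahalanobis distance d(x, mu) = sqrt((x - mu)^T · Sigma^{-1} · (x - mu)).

Step 1 — centre the observation: (x - mu) = (3, 3, -1).

Step 2 — invert Sigma (cofactor / det for 3×3, or solve directly):
  Sigma^{-1} = [[0.1806, 0.0694, 0.0625],
 [0.0694, 0.1806, 0.0625],
 [0.0625, 0.0625, 0.1562]].

Step 3 — form the quadratic (x - mu)^T · Sigma^{-1} · (x - mu):
  Sigma^{-1} · (x - mu) = (0.6875, 0.6875, 0.2187).
  (x - mu)^T · [Sigma^{-1} · (x - mu)] = (3)·(0.6875) + (3)·(0.6875) + (-1)·(0.2187) = 3.9062.

Step 4 — take square root: d = √(3.9062) ≈ 1.9764.

d(x, mu) = √(3.9062) ≈ 1.9764
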